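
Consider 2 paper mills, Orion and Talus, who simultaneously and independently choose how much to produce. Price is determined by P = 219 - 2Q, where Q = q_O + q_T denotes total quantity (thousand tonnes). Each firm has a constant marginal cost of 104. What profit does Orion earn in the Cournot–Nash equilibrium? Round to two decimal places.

734.72

A representative firm's profit is π_i = q_i(219 - 2Q) - 104q_i.
Setting ∂π_i/∂q_i = 0 with rivals' quantities fixed: 115 - 4q_i - 2q_j = 0.
With identical firms every q_j equals q_i, so q_j = q_i and 115 = 6q_i, giving q_i = 115/6.
Price P = 219 - 2·(115/3) = 427/3.
Orion's profit: (427/3 - 104)·(115/6) = 734.7222.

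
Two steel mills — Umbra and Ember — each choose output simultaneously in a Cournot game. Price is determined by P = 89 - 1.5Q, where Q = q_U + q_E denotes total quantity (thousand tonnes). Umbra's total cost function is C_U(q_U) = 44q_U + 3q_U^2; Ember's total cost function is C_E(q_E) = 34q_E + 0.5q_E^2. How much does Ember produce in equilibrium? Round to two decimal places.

12.67

Umbra's profit: π_U = (89 - 1.5Q)q_U - (44q_U + 3q_U²). Setting ∂π_U/∂q_U = 0: 45 - 9q_U - (3/2)(q_E) = 0.
Ember's profit: π_E = (89 - 1.5Q)q_E - (34q_E + (1/2)q_E²). Setting ∂π_E/∂q_E = 0: 55 - 4q_E - (3/2)(q_U) = 0.
So q_U = (45 - (3/2)q_E)/9 and q_E = (55 - (3/2)q_U)/4.
Solving the pair: q_U = 26/9, q_E = 38/3.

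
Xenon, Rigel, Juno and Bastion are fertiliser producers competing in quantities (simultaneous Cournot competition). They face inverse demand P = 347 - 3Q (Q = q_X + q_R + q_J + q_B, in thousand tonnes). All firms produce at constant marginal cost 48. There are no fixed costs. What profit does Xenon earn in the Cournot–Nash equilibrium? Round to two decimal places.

1192.01

A representative firm's profit is π_i = q_i(347 - 3Q) - 48q_i.
First-order condition (treating rivals' output as given): 299 - 6q_i - 3·Σ_{j≠i} q_j = 0.
With identical firms every q_j equals q_i, so Σ_{j≠i} q_j = 3q_i and 299 = 15q_i, giving q_i = 299/15.
Price P = 347 - 3·(1196/15) = 539/5.
Xenon's profit: (539/5 - 48)·(299/15) = 1192.0133.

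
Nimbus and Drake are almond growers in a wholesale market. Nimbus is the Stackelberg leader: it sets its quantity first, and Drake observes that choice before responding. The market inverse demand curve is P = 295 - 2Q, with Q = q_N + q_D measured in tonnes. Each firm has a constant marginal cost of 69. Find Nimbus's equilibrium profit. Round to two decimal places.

3192.25

The follower Drake best-responds to any q_N: π_D = (295 - 2Q)q_D - 69q_D.
Follower FOC: 226 - 2q_N - 4q_D = 0, so q_D(q_N) = (226 - 2q_N)/4.
The leader anticipates this reaction. Substituting into P = 295 - 2Q gives P = 182 - q_N, so π_N = (182 - q_N)q_N - 69q_N.
Maximising: ∂π_N/∂q_N = 113 - 2q_N = 0, giving q_N = 113/2.
Then q_D = (226 - 2·(113/2))/4 = 113/4.
Price P = 295 - 2·(339/4) = 251/2.
Nimbus's profit: (251/2 - 69)·(113/2) = 3192.2500.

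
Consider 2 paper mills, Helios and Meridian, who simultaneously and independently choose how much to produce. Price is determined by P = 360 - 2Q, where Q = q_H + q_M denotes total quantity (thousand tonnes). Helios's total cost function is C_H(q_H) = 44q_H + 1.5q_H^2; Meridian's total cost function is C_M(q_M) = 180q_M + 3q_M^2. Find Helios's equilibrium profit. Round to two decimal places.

Helios's profit: π_H = (360 - 2Q)q_H - (44q_H + (3/2)q_H²). Setting ∂π_H/∂q_H = 0: 316 - 7q_H - 2(q_M) = 0.
Meridian's first-order condition: 180 - 10q_M - 2(q_H) = 0.
So q_H = (316 - 2q_M)/7 and q_M = (180 - 2q_H)/10.
Substituting one into the other gives q_H = 1400/33 and q_M = 314/33.
Price P = 360 - 2·(1714/33) = 256.1212.
Helios's profit: 256.1212·(1400/33) - 44·(1400/33) - (3/2)(1400/33)² = 6299.3572.

6299.36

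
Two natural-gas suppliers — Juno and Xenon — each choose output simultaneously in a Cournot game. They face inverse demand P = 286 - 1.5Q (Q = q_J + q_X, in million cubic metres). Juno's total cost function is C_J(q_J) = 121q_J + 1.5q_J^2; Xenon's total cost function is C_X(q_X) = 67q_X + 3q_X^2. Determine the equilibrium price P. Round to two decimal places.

221.57

Juno's profit: π_J = (286 - 1.5Q)q_J - (121q_J + (3/2)q_J²). Setting ∂π_J/∂q_J = 0: 165 - 6q_J - (3/2)(q_X) = 0.
Xenon's first-order condition: 219 - 9q_X - (3/2)(q_J) = 0.
Rearranging gives the reaction functions q_J = (165 - (3/2)q_X)/6 and q_X = (219 - (3/2)q_J)/9.
Substituting one into the other gives q_J = 514/23 and q_X = 474/23.
Total output Q = 988/23, so price P = 286 - (3/2)·(988/23) = 221.5652.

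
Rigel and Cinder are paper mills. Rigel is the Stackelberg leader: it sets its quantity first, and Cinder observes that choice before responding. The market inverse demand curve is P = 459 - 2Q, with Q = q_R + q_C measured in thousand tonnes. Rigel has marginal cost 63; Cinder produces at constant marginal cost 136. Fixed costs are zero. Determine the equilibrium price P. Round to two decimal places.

Solve by backward induction. Given q_R, the follower Cinder maximises π_C = (459 - 2q_R - 2q_C)q_C - 136q_C.
Follower FOC: 323 - 2q_R - 4q_C = 0, so q_C(q_R) = (323 - 2q_R)/4.
Rigel substitutes q_C(q_R) into its own profit: π_R = q_R(459 - 2q_R - (323 - 2q_R)/2) - 63q_R = (595/2 - q_R)q_R - 63q_R.
The leader's first-order condition 469/2 - 2q_R = 0 yields q_R = 469/4.
Then q_C = (323 - 2·(469/4))/4 = 177/8.
Total output Q = 1115/8, so price P = 459 - 2·(1115/8) = 721/4.

180.25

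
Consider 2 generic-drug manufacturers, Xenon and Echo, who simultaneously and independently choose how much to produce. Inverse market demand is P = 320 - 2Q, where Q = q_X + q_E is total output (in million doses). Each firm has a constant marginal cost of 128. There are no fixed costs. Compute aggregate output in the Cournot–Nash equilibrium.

Each firm earns π_i = (320 - 2Q)q_i - 128q_i.
Setting ∂π_i/∂q_i = 0 with rivals' quantities fixed: 192 - 4q_i - 2q_j = 0.
By symmetry each firm produces the same amount; substituting q_j = q_i yields q_i = 192/6 = 32.
Total output Q = 32 + 32 = 64.

64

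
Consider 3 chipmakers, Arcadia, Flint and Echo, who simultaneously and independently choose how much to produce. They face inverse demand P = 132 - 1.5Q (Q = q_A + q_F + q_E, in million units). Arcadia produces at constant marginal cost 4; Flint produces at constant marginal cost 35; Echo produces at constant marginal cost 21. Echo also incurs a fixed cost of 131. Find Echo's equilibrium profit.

Arcadia's profit: π_A = (132 - 1.5Q)q_A - (4q_A). Setting ∂π_A/∂q_A = 0: 128 - 3q_A - (3/2)(q_F + q_E) = 0.
Flint's profit: π_F = (132 - 1.5Q)q_F - (35q_F). Setting ∂π_F/∂q_F = 0: 97 - 3q_F - (3/2)(q_A + q_E) = 0.
Echo's first-order condition: 111 - 3q_E - (3/2)(q_A + q_F) = 0.
Adding the 3 first-order conditions: 336 − 6Q = 0, so Q = 56.
Back-substituting: q_A = (128 − 84)/(3/2) = 88/3, q_F = (97 − 84)/(3/2) = 26/3, q_E = (111 − 84)/(3/2) = 18.
Price P = 132 - (3/2)·56 = 48.
Echo's profit: (48 - 21)·18 - 131 = 355.

355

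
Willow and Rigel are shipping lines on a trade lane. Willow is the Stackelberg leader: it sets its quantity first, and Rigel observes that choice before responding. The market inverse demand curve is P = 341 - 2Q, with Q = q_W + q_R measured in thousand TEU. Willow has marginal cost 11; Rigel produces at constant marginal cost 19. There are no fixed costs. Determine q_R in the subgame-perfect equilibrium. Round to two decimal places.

38.25

The follower Rigel best-responds to any q_W: π_R = (341 - 2Q)q_R - 19q_R.
Setting the follower's marginal profit to zero, 322 - 2q_W - 4q_R = 0, i.e. q_R = (322 - 2q_W)/4.
Willow substitutes q_R(q_W) into its own profit: π_W = q_W(341 - 2q_W - (322 - 2q_W)/2) - 11q_W = (180 - q_W)q_W - 11q_W.
Leader FOC: 169 - 2q_W = 0, so q_W = 169/2.
Then q_R = (322 - 2·(169/2))/4 = 153/4.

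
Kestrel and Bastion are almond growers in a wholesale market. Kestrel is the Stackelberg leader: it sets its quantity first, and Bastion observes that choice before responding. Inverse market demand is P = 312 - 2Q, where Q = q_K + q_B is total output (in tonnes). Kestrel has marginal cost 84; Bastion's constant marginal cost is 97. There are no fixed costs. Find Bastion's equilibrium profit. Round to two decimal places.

Solve by backward induction. Given q_K, the follower Bastion maximises π_B = (312 - 2q_K - 2q_B)q_B - 97q_B.
Setting the follower's marginal profit to zero, 215 - 2q_K - 4q_B = 0, i.e. q_B = (215 - 2q_K)/4.
Kestrel substitutes q_B(q_K) into its own profit: π_K = q_K(312 - 2q_K - (215 - 2q_K)/2) - 84q_K = (409/2 - q_K)q_K - 84q_K.
The leader's first-order condition 241/2 - 2q_K = 0 yields q_K = 241/4.
Then q_B = (215 - 2·(241/4))/4 = 189/8.
Price P = 312 - 2·(671/8) = 577/4.
Bastion's profit: (577/4 - 97)·(189/8) = 1116.2813.

1116.28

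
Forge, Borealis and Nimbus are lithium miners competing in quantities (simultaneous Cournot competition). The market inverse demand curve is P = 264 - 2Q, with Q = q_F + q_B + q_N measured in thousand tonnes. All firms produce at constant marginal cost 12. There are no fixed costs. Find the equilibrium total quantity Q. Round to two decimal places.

94.50

A representative firm's profit is π_i = q_i(264 - 2Q) - 12q_i.
Setting ∂π_i/∂q_i = 0 with rivals' quantities fixed: 252 - 4q_i - 2·Σ_{j≠i} q_j = 0.
By symmetry each firm produces the same amount; substituting Σ_{j≠i} q_j = 2q_i yields q_i = 252/8 = 63/2.
Total output Q = 63/2 + 63/2 + 63/2 = 189/2.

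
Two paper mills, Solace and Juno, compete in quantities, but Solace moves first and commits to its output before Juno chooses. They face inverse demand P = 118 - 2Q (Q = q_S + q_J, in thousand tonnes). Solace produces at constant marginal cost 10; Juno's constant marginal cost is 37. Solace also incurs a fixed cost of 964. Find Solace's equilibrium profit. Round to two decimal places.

175.06

Solve by backward induction. Given q_S, the follower Juno maximises π_J = (118 - 2q_S - 2q_J)q_J - 37q_J.
∂π_J/∂q_J = 81 - 2q_S - 4q_J = 0 gives the reaction function q_J = (81 - 2q_S)/4.
Solace substitutes q_J(q_S) into its own profit: π_S = q_S(118 - 2q_S - (81 - 2q_S)/2) - 10q_S = (155/2 - q_S)q_S - 10q_S.
Leader FOC: 135/2 - 2q_S = 0, so q_S = 135/4.
Then q_J = (81 - 2·(135/4))/4 = 27/8.
Price P = 118 - 2·(297/8) = 175/4.
Solace's profit: (175/4 - 10)·(135/4) - 964 = 175.0625.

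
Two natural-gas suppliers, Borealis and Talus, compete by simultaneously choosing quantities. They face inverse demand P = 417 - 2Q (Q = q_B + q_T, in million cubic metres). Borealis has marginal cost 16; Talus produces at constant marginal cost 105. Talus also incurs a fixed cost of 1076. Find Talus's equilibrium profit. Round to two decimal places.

1686.72

Borealis's profit: π_B = (417 - 2Q)q_B - (16q_B). Setting ∂π_B/∂q_B = 0: 401 - 4q_B - 2(q_T) = 0.
Talus's first-order condition: 312 - 4q_T - 2(q_B) = 0.
Rearranging gives the reaction functions q_B = (401 - 2q_T)/4 and q_T = (312 - 2q_B)/4.
Substituting one into the other gives q_B = 245/3 and q_T = 223/6.
Price P = 417 - 2·(713/6) = 538/3.
Talus's profit: (538/3 - 105)·(223/6) - 1076 = 1686.7222.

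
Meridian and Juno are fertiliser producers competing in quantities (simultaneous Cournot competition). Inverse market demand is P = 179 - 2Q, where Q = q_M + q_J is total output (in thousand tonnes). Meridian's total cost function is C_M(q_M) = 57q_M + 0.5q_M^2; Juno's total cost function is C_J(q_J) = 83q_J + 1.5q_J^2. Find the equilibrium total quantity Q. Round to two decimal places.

Meridian's profit: π_M = (179 - 2Q)q_M - (57q_M + (1/2)q_M²). Setting ∂π_M/∂q_M = 0: 122 - 5q_M - 2(q_J) = 0.
Juno's profit: π_J = (179 - 2Q)q_J - (83q_J + (3/2)q_J²). Setting ∂π_J/∂q_J = 0: 96 - 7q_J - 2(q_M) = 0.
Rearranging gives the reaction functions q_M = (122 - 2q_J)/5 and q_J = (96 - 2q_M)/7.
Solving the pair: q_M = 662/31, q_J = 236/31.
Total output Q = 662/31 + 236/31 = 898/31.

28.97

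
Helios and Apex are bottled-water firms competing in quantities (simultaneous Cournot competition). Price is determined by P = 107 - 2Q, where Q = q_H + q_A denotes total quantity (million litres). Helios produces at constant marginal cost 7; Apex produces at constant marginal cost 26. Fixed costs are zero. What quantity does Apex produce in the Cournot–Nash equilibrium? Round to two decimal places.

Helios's profit: π_H = (107 - 2Q)q_H - (7q_H). Setting ∂π_H/∂q_H = 0: 100 - 4q_H - 2(q_A) = 0.
Apex's first-order condition: 81 - 4q_A - 2(q_H) = 0.
Rearranging gives the reaction functions q_H = (100 - 2q_A)/4 and q_A = (81 - 2q_H)/4.
Solving the pair: q_H = 119/6, q_A = 31/3.

10.33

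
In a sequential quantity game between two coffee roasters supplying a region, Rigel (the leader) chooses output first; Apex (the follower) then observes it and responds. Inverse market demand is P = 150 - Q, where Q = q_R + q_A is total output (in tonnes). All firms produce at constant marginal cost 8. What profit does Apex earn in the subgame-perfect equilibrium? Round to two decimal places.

1260.25

Solve by backward induction. Given q_R, the follower Apex maximises π_A = (150 - q_R - q_A)q_A - 8q_A.
Setting the follower's marginal profit to zero, 142 - q_R - 2q_A = 0, i.e. q_A = (142 - q_R)/2.
The leader anticipates this reaction. Substituting into P = 150 - Q gives P = 79 - (1/2)q_R, so π_R = (79 - (1/2)q_R)q_R - 8q_R.
Maximising: ∂π_R/∂q_R = 71 - q_R = 0, giving q_R = 71.
Then q_A = (142 - 71)/2 = 71/2.
Price P = 150 - 213/2 = 87/2.
Apex's profit: (87/2 - 8)·(71/2) = 1260.2500.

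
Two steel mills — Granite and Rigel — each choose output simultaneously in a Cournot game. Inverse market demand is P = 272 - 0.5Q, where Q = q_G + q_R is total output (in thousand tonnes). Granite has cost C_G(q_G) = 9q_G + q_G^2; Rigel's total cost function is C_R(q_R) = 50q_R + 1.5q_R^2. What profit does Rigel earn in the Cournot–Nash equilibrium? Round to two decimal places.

Granite's profit: π_G = (272 - 0.5Q)q_G - (9q_G + q_G²). Setting ∂π_G/∂q_G = 0: 263 - 3q_G - (1/2)(q_R) = 0.
Rigel's first-order condition: 222 - 4q_R - (1/2)(q_G) = 0.
So q_G = (263 - (1/2)q_R)/3 and q_R = (222 - (1/2)q_G)/4.
Substituting one into the other gives q_G = 80.0851 and q_R = 45.4894.
Price P = 272 - (1/2)·125.5745 = 209.2128.
Rigel's profit: 209.2128·45.4894 - 50·45.4894 - (3/2)·45.4894² = 4138.5641.

4138.56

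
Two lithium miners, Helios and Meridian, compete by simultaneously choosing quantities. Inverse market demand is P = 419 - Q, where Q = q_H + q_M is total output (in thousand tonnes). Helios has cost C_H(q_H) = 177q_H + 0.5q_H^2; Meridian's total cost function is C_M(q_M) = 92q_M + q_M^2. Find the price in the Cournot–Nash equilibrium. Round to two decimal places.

293.55

Helios's profit: π_H = (419 - Q)q_H - (177q_H + (1/2)q_H²). Setting ∂π_H/∂q_H = 0: 242 - 3q_H - (q_M) = 0.
Meridian's profit: π_M = (419 - Q)q_M - (92q_M + q_M²). Setting ∂π_M/∂q_M = 0: 327 - 4q_M - (q_H) = 0.
So q_H = (242 - q_M)/3 and q_M = (327 - q_H)/4.
Solving the pair: q_H = 641/11, q_M = 739/11.
Total output Q = 1380/11, so price P = 419 - 1380/11 = 293.5455.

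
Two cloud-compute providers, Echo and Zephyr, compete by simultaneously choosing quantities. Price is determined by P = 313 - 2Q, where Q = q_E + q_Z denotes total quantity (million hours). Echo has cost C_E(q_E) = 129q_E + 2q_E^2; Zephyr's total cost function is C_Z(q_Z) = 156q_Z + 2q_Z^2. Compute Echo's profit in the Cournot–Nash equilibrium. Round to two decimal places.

1489.96

Echo's profit: π_E = (313 - 2Q)q_E - (129q_E + 2q_E²). Setting ∂π_E/∂q_E = 0: 184 - 8q_E - 2(q_Z) = 0.
Zephyr's profit: π_Z = (313 - 2Q)q_Z - (156q_Z + 2q_Z²). Setting ∂π_Z/∂q_Z = 0: 157 - 8q_Z - 2(q_E) = 0.
So q_E = (184 - 2q_Z)/8 and q_Z = (157 - 2q_E)/8.
Substituting one into the other gives q_E = 193/10 and q_Z = 74/5.
Price P = 313 - 2·(341/10) = 1224/5.
Echo's profit: (1224/5)·(193/10) - 129·(193/10) - 2(193/10)² = 1489.9600.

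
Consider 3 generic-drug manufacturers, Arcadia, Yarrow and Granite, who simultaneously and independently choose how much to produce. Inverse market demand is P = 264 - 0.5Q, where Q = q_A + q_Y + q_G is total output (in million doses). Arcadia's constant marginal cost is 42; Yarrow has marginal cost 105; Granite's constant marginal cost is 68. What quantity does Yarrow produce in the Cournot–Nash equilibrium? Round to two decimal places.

Arcadia's profit: π_A = (264 - 0.5Q)q_A - (42q_A). Setting ∂π_A/∂q_A = 0: 222 - q_A - (1/2)(q_Y + q_G) = 0.
Yarrow's first-order condition: 159 - q_Y - (1/2)(q_A + q_G) = 0.
Granite's profit: π_G = (264 - 0.5Q)q_G - (68q_G). Setting ∂π_G/∂q_G = 0: 196 - q_G - (1/2)(q_A + q_Y) = 0.
Summing all 3 equations gives 577 − 2Q = 0, hence Q = 577/2.
Back-substituting: q_A = (222 − 577/4)/(1/2) = 311/2, q_Y = (159 − 577/4)/(1/2) = 59/2, q_G = (196 − 577/4)/(1/2) = 207/2.

29.50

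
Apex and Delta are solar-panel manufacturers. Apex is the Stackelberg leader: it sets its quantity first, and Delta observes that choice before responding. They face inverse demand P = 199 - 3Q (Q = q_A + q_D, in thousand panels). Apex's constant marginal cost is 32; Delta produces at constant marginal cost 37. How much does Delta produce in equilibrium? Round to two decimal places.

The follower Delta best-responds to any q_A: π_D = (199 - 3Q)q_D - 37q_D.
∂π_D/∂q_D = 162 - 3q_A - 6q_D = 0 gives the reaction function q_D = (162 - 3q_A)/6.
Apex substitutes q_D(q_A) into its own profit: π_A = q_A(199 - 3q_A - (162 - 3q_A)/2) - 32q_A = (118 - (3/2)q_A)q_A - 32q_A.
Leader FOC: 86 - 3q_A = 0, so q_A = 86/3.
Then q_D = (162 - 3·(86/3))/6 = 38/3.

12.67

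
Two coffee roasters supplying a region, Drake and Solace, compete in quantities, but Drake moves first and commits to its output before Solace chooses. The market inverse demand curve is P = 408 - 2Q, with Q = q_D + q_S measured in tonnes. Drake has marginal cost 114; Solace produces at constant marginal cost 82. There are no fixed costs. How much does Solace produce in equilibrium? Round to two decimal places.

The follower Solace best-responds to any q_D: π_S = (408 - 2Q)q_S - 82q_S.
∂π_S/∂q_S = 326 - 2q_D - 4q_S = 0 gives the reaction function q_S = (326 - 2q_D)/4.
Drake substitutes q_S(q_D) into its own profit: π_D = q_D(408 - 2q_D - (326 - 2q_D)/2) - 114q_D = (245 - q_D)q_D - 114q_D.
The leader's first-order condition 131 - 2q_D = 0 yields q_D = 131/2.
Then q_S = (326 - 2·(131/2))/4 = 195/4.

48.75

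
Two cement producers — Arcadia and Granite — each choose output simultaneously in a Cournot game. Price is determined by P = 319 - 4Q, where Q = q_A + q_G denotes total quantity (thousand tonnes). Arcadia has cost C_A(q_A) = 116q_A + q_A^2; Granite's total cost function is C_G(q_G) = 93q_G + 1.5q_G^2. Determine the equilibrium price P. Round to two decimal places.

200.83

Arcadia's profit: π_A = (319 - 4Q)q_A - (116q_A + q_A²). Setting ∂π_A/∂q_A = 0: 203 - 10q_A - 4(q_G) = 0.
Granite's first-order condition: 226 - 11q_G - 4(q_A) = 0.
Rearranging gives the reaction functions q_A = (203 - 4q_G)/10 and q_G = (226 - 4q_A)/11.
Substituting one into the other gives q_A = 1329/94 and q_G = 724/47.
Total output Q = 29.5426, so price P = 319 - 4·29.5426 = 200.8298.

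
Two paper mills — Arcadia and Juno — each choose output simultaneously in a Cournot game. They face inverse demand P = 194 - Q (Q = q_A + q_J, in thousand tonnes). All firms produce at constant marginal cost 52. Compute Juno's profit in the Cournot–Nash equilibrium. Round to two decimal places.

A representative firm's profit is π_i = q_i(194 - Q) - 52q_i.
Setting ∂π_i/∂q_i = 0 with rivals' quantities fixed: 142 - 2q_i - q_j = 0.
With identical firms every q_j equals q_i, so q_j = q_i and 142 = 3q_i, giving q_i = 142/3.
Price P = 194 - 284/3 = 298/3.
Juno's profit: (298/3 - 52)·(142/3) = 2240.4444.

2240.44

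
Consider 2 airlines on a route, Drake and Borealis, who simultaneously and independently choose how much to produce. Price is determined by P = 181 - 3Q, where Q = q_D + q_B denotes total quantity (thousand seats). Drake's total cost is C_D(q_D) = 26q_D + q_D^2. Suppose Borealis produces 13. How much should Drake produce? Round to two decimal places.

With the rival's output fixed at 13, Drake's profit is π_D = (181 - 3·13 - 3q_D)q_D - (26q_D + q_D²) = (142 - 3q_D)q_D - (26q_D + q_D²).
∂π_D/∂q_D = 116 - 8q_D = 0, so q_D = 29/2.

14.50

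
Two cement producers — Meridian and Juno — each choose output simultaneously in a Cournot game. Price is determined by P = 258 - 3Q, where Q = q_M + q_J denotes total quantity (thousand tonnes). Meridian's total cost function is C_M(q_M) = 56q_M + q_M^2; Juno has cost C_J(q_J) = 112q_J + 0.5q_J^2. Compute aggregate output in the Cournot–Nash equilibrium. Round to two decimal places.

Meridian's profit: π_M = (258 - 3Q)q_M - (56q_M + q_M²). Setting ∂π_M/∂q_M = 0: 202 - 8q_M - 3(q_J) = 0.
Juno's profit: π_J = (258 - 3Q)q_J - (112q_J + (1/2)q_J²). Setting ∂π_J/∂q_J = 0: 146 - 7q_J - 3(q_M) = 0.
So q_M = (202 - 3q_J)/8 and q_J = (146 - 3q_M)/7.
Substituting one into the other gives q_M = 976/47 and q_J = 562/47.
Total output Q = 976/47 + 562/47 = 1538/47.

32.72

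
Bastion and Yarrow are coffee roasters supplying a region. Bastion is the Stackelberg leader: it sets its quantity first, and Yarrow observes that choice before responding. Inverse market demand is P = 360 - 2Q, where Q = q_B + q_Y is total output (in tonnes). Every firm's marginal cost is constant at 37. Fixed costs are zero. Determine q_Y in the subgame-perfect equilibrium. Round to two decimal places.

The follower Yarrow best-responds to any q_B: π_Y = (360 - 2Q)q_Y - 37q_Y.
∂π_Y/∂q_Y = 323 - 2q_B - 4q_Y = 0 gives the reaction function q_Y = (323 - 2q_B)/4.
The leader anticipates this reaction. Substituting into P = 360 - 2Q gives P = 397/2 - q_B, so π_B = (397/2 - q_B)q_B - 37q_B.
Maximising: ∂π_B/∂q_B = 323/2 - 2q_B = 0, giving q_B = 323/4.
Then q_Y = (323 - 2·(323/4))/4 = 323/8.

40.38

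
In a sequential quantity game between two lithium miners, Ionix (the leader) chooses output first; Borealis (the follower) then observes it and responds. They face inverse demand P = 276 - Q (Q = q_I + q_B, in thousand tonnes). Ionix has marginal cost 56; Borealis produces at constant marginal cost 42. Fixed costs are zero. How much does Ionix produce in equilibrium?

103

The follower Borealis best-responds to any q_I: π_B = (276 - Q)q_B - 42q_B.
∂π_B/∂q_B = 234 - q_I - 2q_B = 0 gives the reaction function q_B = (234 - q_I)/2.
Ionix substitutes q_B(q_I) into its own profit: π_I = q_I(276 - q_I - (234 - q_I)/2) - 56q_I = (159 - (1/2)q_I)q_I - 56q_I.
The leader's first-order condition 103 - q_I = 0 yields q_I = 103.
Then q_B = (234 - 103)/2 = 131/2.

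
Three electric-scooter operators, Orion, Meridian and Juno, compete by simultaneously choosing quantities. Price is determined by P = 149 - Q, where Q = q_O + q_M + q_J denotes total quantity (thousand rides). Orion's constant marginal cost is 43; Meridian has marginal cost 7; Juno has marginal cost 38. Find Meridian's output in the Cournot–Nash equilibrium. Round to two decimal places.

52.25

Orion's profit: π_O = (149 - Q)q_O - (43q_O). Setting ∂π_O/∂q_O = 0: 106 - 2q_O - (q_M + q_J) = 0.
Meridian's profit: π_M = (149 - Q)q_M - (7q_M). Setting ∂π_M/∂q_M = 0: 142 - 2q_M - (q_O + q_J) = 0.
Juno's first-order condition: 111 - 2q_J - (q_O + q_M) = 0.
Summing all 3 equations gives 359 − 4Q = 0, hence Q = 359/4.
Back-substituting: q_O = (106 − 359/4) = 65/4, q_M = (142 − 359/4) = 209/4, q_J = (111 − 359/4) = 85/4.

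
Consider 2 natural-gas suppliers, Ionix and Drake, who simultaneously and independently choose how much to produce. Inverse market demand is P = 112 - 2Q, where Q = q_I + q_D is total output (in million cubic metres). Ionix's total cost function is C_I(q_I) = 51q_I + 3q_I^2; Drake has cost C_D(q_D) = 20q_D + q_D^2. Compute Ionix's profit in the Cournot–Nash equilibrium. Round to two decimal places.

52.81

Ionix's profit: π_I = (112 - 2Q)q_I - (51q_I + 3q_I²). Setting ∂π_I/∂q_I = 0: 61 - 10q_I - 2(q_D) = 0.
Drake's profit: π_D = (112 - 2Q)q_D - (20q_D + q_D²). Setting ∂π_D/∂q_D = 0: 92 - 6q_D - 2(q_I) = 0.
So q_I = (61 - 2q_D)/10 and q_D = (92 - 2q_I)/6.
Substituting one into the other gives q_I = 13/4 and q_D = 57/4.
Price P = 112 - 2·(35/2) = 77.
Ionix's profit: 77·(13/4) - 51·(13/4) - 3(13/4)² = 845/16.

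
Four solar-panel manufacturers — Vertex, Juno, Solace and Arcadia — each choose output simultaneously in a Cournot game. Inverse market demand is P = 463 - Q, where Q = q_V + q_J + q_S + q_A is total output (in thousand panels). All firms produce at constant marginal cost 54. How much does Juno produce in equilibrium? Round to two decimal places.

81.80

Each firm earns π_i = (463 - Q)q_i - 54q_i.
First-order condition (treating rivals' output as given): 409 - 2q_i - Σ_{j≠i} q_j = 0.
By symmetry each firm produces the same amount; substituting Σ_{j≠i} q_j = 3q_i yields q_i = 409/5.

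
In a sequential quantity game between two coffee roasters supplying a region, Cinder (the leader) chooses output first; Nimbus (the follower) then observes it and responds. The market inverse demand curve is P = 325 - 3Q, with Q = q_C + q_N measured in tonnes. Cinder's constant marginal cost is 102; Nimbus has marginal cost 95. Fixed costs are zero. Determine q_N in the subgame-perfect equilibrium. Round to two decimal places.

Solve by backward induction. Given q_C, the follower Nimbus maximises π_N = (325 - 3q_C - 3q_N)q_N - 95q_N.
Follower FOC: 230 - 3q_C - 6q_N = 0, so q_N(q_C) = (230 - 3q_C)/6.
Cinder substitutes q_N(q_C) into its own profit: π_C = q_C(325 - 3q_C - (230 - 3q_C)/2) - 102q_C = (210 - (3/2)q_C)q_C - 102q_C.
The leader's first-order condition 108 - 3q_C = 0 yields q_C = 36.
Then q_N = (230 - 3·36)/6 = 61/3.

20.33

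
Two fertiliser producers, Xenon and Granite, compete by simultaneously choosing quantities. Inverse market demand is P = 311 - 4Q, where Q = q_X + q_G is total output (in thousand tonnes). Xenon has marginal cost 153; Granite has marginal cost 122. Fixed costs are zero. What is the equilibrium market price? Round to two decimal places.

195.33

Xenon's profit: π_X = (311 - 4Q)q_X - (153q_X). Setting ∂π_X/∂q_X = 0: 158 - 8q_X - 4(q_G) = 0.
Granite's profit: π_G = (311 - 4Q)q_G - (122q_G). Setting ∂π_G/∂q_G = 0: 189 - 8q_G - 4(q_X) = 0.
So q_X = (158 - 4q_G)/8 and q_G = (189 - 4q_X)/8.
Solving the pair: q_X = 127/12, q_G = 55/3.
Total output Q = 347/12, so price P = 311 - 4·(347/12) = 586/3.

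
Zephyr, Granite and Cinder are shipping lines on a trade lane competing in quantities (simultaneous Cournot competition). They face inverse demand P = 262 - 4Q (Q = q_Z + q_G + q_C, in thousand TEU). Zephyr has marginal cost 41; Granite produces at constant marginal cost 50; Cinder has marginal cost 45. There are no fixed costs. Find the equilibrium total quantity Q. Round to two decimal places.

Zephyr's profit: π_Z = (262 - 4Q)q_Z - (41q_Z). Setting ∂π_Z/∂q_Z = 0: 221 - 8q_Z - 4(q_G + q_C) = 0.
Granite's profit: π_G = (262 - 4Q)q_G - (50q_G). Setting ∂π_G/∂q_G = 0: 212 - 8q_G - 4(q_Z + q_C) = 0.
Cinder's profit: π_C = (262 - 4Q)q_C - (45q_C). Setting ∂π_C/∂q_C = 0: 217 - 8q_C - 4(q_Z + q_G) = 0.
Adding the 3 conditions: 650 − 8Q − 8Q = 0, i.e. Q = 325/8.
Back-substituting: q_Z = (221 − 325/2)/4 = 117/8, q_G = (212 − 325/2)/4 = 99/8, q_C = (217 − 325/2)/4 = 109/8.
Total output Q = 117/8 + 99/8 + 109/8 = 325/8.

40.63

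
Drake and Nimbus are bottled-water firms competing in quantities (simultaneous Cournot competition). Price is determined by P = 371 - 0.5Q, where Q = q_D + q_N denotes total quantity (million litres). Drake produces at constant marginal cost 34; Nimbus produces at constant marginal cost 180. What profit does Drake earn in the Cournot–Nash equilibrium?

51842

Drake's profit: π_D = (371 - 0.5Q)q_D - (34q_D). Setting ∂π_D/∂q_D = 0: 337 - q_D - (1/2)(q_N) = 0.
Nimbus's first-order condition: 191 - q_N - (1/2)(q_D) = 0.
So q_D = (337 - (1/2)q_N) and q_N = (191 - (1/2)q_D).
Solving the pair: q_D = 322, q_N = 30.
Price P = 371 - (1/2)·352 = 195.
Drake's profit: (195 - 34)·322 = 51842.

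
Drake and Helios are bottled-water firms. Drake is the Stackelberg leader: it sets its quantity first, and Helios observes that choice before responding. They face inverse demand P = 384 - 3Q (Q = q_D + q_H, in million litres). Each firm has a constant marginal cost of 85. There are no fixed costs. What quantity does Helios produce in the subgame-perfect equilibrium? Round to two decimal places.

24.92

Solve by backward induction. Given q_D, the follower Helios maximises π_H = (384 - 3q_D - 3q_H)q_H - 85q_H.
∂π_H/∂q_H = 299 - 3q_D - 6q_H = 0 gives the reaction function q_H = (299 - 3q_D)/6.
The leader anticipates this reaction. Substituting into P = 384 - 3Q gives P = 469/2 - (3/2)q_D, so π_D = (469/2 - (3/2)q_D)q_D - 85q_D.
The leader's first-order condition 299/2 - 3q_D = 0 yields q_D = 299/6.
Then q_H = (299 - 3·(299/6))/6 = 299/12.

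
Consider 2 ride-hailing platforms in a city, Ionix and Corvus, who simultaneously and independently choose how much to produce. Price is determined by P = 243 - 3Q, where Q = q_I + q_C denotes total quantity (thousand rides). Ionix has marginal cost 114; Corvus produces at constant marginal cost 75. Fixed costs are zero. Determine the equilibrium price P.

Ionix's profit: π_I = (243 - 3Q)q_I - (114q_I). Setting ∂π_I/∂q_I = 0: 129 - 6q_I - 3(q_C) = 0.
Corvus's profit: π_C = (243 - 3Q)q_C - (75q_C). Setting ∂π_C/∂q_C = 0: 168 - 6q_C - 3(q_I) = 0.
So q_I = (129 - 3q_C)/6 and q_C = (168 - 3q_I)/6.
Substituting one into the other gives q_I = 10 and q_C = 23.
Total output Q = 33, so price P = 243 - 3·33 = 144.

144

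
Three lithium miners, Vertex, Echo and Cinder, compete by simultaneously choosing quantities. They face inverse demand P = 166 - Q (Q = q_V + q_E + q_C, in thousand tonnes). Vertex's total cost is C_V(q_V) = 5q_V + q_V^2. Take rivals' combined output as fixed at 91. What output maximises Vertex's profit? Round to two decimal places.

17.50

With rivals' combined output fixed at 91, Vertex's profit is π_V = (166 - 91 - q_V)q_V - (5q_V + q_V²) = (75 - q_V)q_V - (5q_V + q_V²).
∂π_V/∂q_V = 70 - 4q_V = 0, so q_V = 35/2.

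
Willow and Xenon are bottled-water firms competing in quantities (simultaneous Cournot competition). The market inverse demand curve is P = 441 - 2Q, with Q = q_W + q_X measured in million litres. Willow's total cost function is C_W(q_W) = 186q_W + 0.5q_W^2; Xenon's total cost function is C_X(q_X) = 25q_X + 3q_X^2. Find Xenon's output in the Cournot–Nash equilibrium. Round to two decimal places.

Willow's profit: π_W = (441 - 2Q)q_W - (186q_W + (1/2)q_W²). Setting ∂π_W/∂q_W = 0: 255 - 5q_W - 2(q_X) = 0.
Xenon's first-order condition: 416 - 10q_X - 2(q_W) = 0.
Best responses: q_W = (255 - 2q_X)/5, q_X = (416 - 2q_W)/10.
Solving the pair: q_W = 859/23, q_X = 785/23.

34.13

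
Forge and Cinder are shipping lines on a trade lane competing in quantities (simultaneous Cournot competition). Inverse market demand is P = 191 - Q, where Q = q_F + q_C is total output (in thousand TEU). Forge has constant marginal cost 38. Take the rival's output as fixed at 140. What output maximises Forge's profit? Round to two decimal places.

With the rival's output fixed at 140, Forge's profit is π_F = (191 - 140 - q_F)q_F - (38q_F) = (51 - q_F)q_F - (38q_F).
∂π_F/∂q_F = 13 - 2q_F = 0, so q_F = 13/2.

6.50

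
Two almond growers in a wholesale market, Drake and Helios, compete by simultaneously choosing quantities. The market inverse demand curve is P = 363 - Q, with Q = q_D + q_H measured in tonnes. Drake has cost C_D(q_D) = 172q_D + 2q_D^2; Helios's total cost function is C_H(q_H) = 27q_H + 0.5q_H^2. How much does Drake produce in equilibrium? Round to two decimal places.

13.94

Drake's profit: π_D = (363 - Q)q_D - (172q_D + 2q_D²). Setting ∂π_D/∂q_D = 0: 191 - 6q_D - (q_H) = 0.
Helios's first-order condition: 336 - 3q_H - (q_D) = 0.
Best responses: q_D = (191 - q_H)/6, q_H = (336 - q_D)/3.
Substituting one into the other gives q_D = 237/17 and q_H = 1825/17.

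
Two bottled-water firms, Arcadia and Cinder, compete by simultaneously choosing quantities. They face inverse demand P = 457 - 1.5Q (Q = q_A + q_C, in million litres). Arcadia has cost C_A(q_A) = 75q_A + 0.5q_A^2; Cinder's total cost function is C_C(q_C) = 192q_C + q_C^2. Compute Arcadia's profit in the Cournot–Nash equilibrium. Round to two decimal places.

14521.92

Arcadia's profit: π_A = (457 - 1.5Q)q_A - (75q_A + (1/2)q_A²). Setting ∂π_A/∂q_A = 0: 382 - 4q_A - (3/2)(q_C) = 0.
Cinder's profit: π_C = (457 - 1.5Q)q_C - (192q_C + q_C²). Setting ∂π_C/∂q_C = 0: 265 - 5q_C - (3/2)(q_A) = 0.
Rearranging gives the reaction functions q_A = (382 - (3/2)q_C)/4 and q_C = (265 - (3/2)q_A)/5.
Substituting one into the other gives q_A = 85.2113 and q_C = 1948/71.
Price P = 457 - (3/2)·112.6479 = 288.0282.
Arcadia's profit: 288.0282·85.2113 - 75·85.2113 - (1/2)·85.2113² = 14521.9203.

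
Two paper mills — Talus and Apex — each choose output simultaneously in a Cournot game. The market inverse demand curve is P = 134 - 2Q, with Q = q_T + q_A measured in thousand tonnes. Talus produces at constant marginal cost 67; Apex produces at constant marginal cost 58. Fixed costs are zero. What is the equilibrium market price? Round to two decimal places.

Talus's profit: π_T = (134 - 2Q)q_T - (67q_T). Setting ∂π_T/∂q_T = 0: 67 - 4q_T - 2(q_A) = 0.
Apex's profit: π_A = (134 - 2Q)q_A - (58q_A). Setting ∂π_A/∂q_A = 0: 76 - 4q_A - 2(q_T) = 0.
Rearranging gives the reaction functions q_T = (67 - 2q_A)/4 and q_A = (76 - 2q_T)/4.
Substituting one into the other gives q_T = 29/3 and q_A = 85/6.
Total output Q = 143/6, so price P = 134 - 2·(143/6) = 259/3.

86.33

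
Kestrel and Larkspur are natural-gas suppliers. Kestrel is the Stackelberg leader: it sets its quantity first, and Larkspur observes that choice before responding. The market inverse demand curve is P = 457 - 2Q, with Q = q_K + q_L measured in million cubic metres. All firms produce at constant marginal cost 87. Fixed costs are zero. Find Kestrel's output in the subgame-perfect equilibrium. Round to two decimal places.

92.50

Solve by backward induction. Given q_K, the follower Larkspur maximises π_L = (457 - 2q_K - 2q_L)q_L - 87q_L.
Setting the follower's marginal profit to zero, 370 - 2q_K - 4q_L = 0, i.e. q_L = (370 - 2q_K)/4.
Kestrel substitutes q_L(q_K) into its own profit: π_K = q_K(457 - 2q_K - (370 - 2q_K)/2) - 87q_K = (272 - q_K)q_K - 87q_K.
Maximising: ∂π_K/∂q_K = 185 - 2q_K = 0, giving q_K = 185/2.
Then q_L = (370 - 2·(185/2))/4 = 185/4.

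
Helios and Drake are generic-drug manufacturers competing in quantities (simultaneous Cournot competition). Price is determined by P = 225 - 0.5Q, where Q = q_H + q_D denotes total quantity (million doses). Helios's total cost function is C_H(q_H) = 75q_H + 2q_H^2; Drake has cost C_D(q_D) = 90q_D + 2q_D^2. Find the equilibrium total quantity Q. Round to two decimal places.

51.82

Helios's profit: π_H = (225 - 0.5Q)q_H - (75q_H + 2q_H²). Setting ∂π_H/∂q_H = 0: 150 - 5q_H - (1/2)(q_D) = 0.
Drake's profit: π_D = (225 - 0.5Q)q_D - (90q_D + 2q_D²). Setting ∂π_D/∂q_D = 0: 135 - 5q_D - (1/2)(q_H) = 0.
Best responses: q_H = (150 - (1/2)q_D)/5, q_D = (135 - (1/2)q_H)/5.
Substituting one into the other gives q_H = 910/33 and q_D = 800/33.
Total output Q = 910/33 + 800/33 = 570/11.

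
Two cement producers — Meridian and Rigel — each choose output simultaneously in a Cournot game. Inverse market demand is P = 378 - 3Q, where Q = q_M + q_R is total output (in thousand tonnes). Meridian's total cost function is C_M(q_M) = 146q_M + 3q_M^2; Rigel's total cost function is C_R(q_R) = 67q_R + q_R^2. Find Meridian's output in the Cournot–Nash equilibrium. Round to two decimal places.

Meridian's profit: π_M = (378 - 3Q)q_M - (146q_M + 3q_M²). Setting ∂π_M/∂q_M = 0: 232 - 12q_M - 3(q_R) = 0.
Rigel's first-order condition: 311 - 8q_R - 3(q_M) = 0.
So q_M = (232 - 3q_R)/12 and q_R = (311 - 3q_M)/8.
Solving the pair: q_M = 923/87, q_R = 1012/29.

10.61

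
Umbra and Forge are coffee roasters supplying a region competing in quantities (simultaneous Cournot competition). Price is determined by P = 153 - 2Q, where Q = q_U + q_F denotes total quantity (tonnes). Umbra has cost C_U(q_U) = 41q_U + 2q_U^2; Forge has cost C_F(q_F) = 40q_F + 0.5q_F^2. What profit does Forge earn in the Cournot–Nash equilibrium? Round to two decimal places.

Umbra's profit: π_U = (153 - 2Q)q_U - (41q_U + 2q_U²). Setting ∂π_U/∂q_U = 0: 112 - 8q_U - 2(q_F) = 0.
Forge's first-order condition: 113 - 5q_F - 2(q_U) = 0.
Best responses: q_U = (112 - 2q_F)/8, q_F = (113 - 2q_U)/5.
Solving the pair: q_U = 167/18, q_F = 170/9.
Price P = 153 - 2·(169/6) = 290/3.
Forge's profit: (290/3)·(170/9) - 40·(170/9) - (1/2)(170/9)² = 891.9753.

891.98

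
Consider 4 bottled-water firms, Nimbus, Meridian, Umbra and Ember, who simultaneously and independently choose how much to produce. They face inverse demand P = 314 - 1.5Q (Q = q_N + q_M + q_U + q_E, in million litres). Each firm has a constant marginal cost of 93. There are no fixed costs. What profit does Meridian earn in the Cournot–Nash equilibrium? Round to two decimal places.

1302.43

Each firm earns π_i = (314 - 1.5Q)q_i - 93q_i.
Setting ∂π_i/∂q_i = 0 with rivals' quantities fixed: 221 - 3q_i - (3/2)·Σ_{j≠i} q_j = 0.
With identical firms every q_j equals q_i, so Σ_{j≠i} q_j = 3q_i and 221 = (15/2)q_i, giving q_i = 442/15.
Price P = 314 - (3/2)·(1768/15) = 686/5.
Meridian's profit: (686/5 - 93)·(442/15) = 1302.4267.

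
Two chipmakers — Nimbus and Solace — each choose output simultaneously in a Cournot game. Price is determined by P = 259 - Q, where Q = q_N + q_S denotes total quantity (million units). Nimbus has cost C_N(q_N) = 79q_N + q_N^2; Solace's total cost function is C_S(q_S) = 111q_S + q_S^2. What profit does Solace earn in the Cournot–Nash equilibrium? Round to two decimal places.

1508.84

Nimbus's profit: π_N = (259 - Q)q_N - (79q_N + q_N²). Setting ∂π_N/∂q_N = 0: 180 - 4q_N - (q_S) = 0.
Solace's first-order condition: 148 - 4q_S - (q_N) = 0.
Rearranging gives the reaction functions q_N = (180 - q_S)/4 and q_S = (148 - q_N)/4.
Solving the pair: q_N = 572/15, q_S = 412/15.
Price P = 259 - 328/5 = 967/5.
Solace's profit: (967/5)·(412/15) - 111·(412/15) - (412/15)² = 1508.8356.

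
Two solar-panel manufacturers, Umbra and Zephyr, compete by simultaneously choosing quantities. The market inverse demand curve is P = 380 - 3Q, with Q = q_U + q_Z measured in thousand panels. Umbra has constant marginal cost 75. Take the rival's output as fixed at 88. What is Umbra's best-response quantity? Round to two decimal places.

6.83

With the rival's output fixed at 88, Umbra's profit is π_U = (380 - 3·88 - 3q_U)q_U - (75q_U) = (116 - 3q_U)q_U - (75q_U).
∂π_U/∂q_U = 41 - 6q_U = 0, so q_U = 41/6.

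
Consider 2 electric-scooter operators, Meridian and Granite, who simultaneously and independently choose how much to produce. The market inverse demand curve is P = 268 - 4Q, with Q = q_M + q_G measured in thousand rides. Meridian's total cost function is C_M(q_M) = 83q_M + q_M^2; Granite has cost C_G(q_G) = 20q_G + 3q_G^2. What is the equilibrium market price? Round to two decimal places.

160.32

Meridian's profit: π_M = (268 - 4Q)q_M - (83q_M + q_M²). Setting ∂π_M/∂q_M = 0: 185 - 10q_M - 4(q_G) = 0.
Granite's profit: π_G = (268 - 4Q)q_G - (20q_G + 3q_G²). Setting ∂π_G/∂q_G = 0: 248 - 14q_G - 4(q_M) = 0.
Rearranging gives the reaction functions q_M = (185 - 4q_G)/10 and q_G = (248 - 4q_M)/14.
Solving the pair: q_M = 799/62, q_G = 435/31.
Total output Q = 1669/62, so price P = 268 - 4·(1669/62) = 160.3226.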